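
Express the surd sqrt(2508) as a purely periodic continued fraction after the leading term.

Write x_i = (sqrt(2508) + m_i)/d_i with (m_0, d_0) = (0, 1). a_0 = floor(sqrt(2508)) = 50, since 50^2 = 2500 <= 2508 < 2601 = 51^2.
Iterate m_{i+1} = d_i*a_i - m_i, d_{i+1} = (2508 - m_{i+1}^2)/d_i, a_{i+1} = floor((a_0 + m_{i+1})/d_{i+1}):
  m_1 = 1*50 - 0 = 50, d_1 = (2508 - 50^2)/1 = 8/1 = 8, a_1 = floor((50 + 50)/8) = 12.
  m_2 = 8*12 - 50 = 46, d_2 = (2508 - 46^2)/8 = 392/8 = 49, a_2 = floor((50 + 46)/49) = 1.
  m_3 = 49*1 - 46 = 3, d_3 = (2508 - 3^2)/49 = 2499/49 = 51, a_3 = floor((50 + 3)/51) = 1.
  m_4 = 51*1 - 3 = 48, d_4 = (2508 - 48^2)/51 = 204/51 = 4, a_4 = floor((50 + 48)/4) = 24.
  m_5 = 4*24 - 48 = 48, d_5 = (2508 - 48^2)/4 = 204/4 = 51, a_5 = floor((50 + 48)/51) = 1.
  m_6 = 51*1 - 48 = 3, d_6 = (2508 - 3^2)/51 = 2499/51 = 49, a_6 = floor((50 + 3)/49) = 1.
  m_7 = 49*1 - 3 = 46, d_7 = (2508 - 46^2)/49 = 392/49 = 8, a_7 = floor((50 + 46)/8) = 12.
  m_8 = 8*12 - 46 = 50, d_8 = (2508 - 50^2)/8 = 8/8 = 1, a_8 = floor((50 + 50)/1) = 100.
  m_9 = 1*100 - 50 = 50, d_9 = (2508 - 50^2)/1 = 8/1 = 8: (m_9, d_9) = (m_1, d_1) = (50, 8), so from here the quotients repeat a_1, ..., a_8; the period length is 8.
Hence the expansion of sqrt(2508) is a_0 = 50 followed by the repeating block 12, 1, 1, 24, 1, 1, 12, 100 (period 8).

[50; (12, 1, 1, 24, 1, 1, 12, 100)]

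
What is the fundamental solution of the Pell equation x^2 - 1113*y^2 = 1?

First expand sqrt(1113) as a continued fraction. With x_i = (sqrt(1113) + m_i)/d_i and (m_0, d_0) = (0, 1): a_0 = floor(sqrt(1113)) = 33, since 33^2 = 1089 <= 1113 < 1156 = 34^2.
Iterate m_{i+1} = d_i*a_i - m_i, d_{i+1} = (1113 - m_{i+1}^2)/d_i, a_{i+1} = floor((a_0 + m_{i+1})/d_{i+1}):
  m_1 = 1*33 - 0 = 33, d_1 = (1113 - 33^2)/1 = 24/1 = 24, a_1 = floor((33 + 33)/24) = 2.
  m_2 = 24*2 - 33 = 15, d_2 = (1113 - 15^2)/24 = 888/24 = 37, a_2 = floor((33 + 15)/37) = 1.
  m_3 = 37*1 - 15 = 22, d_3 = (1113 - 22^2)/37 = 629/37 = 17, a_3 = floor((33 + 22)/17) = 3.
  m_4 = 17*3 - 22 = 29, d_4 = (1113 - 29^2)/17 = 272/17 = 16, a_4 = floor((33 + 29)/16) = 3.
  m_5 = 16*3 - 29 = 19, d_5 = (1113 - 19^2)/16 = 752/16 = 47, a_5 = floor((33 + 19)/47) = 1.
  m_6 = 47*1 - 19 = 28, d_6 = (1113 - 28^2)/47 = 329/47 = 7, a_6 = floor((33 + 28)/7) = 8.
  m_7 = 7*8 - 28 = 28, d_7 = (1113 - 28^2)/7 = 329/7 = 47, a_7 = floor((33 + 28)/47) = 1.
  m_8 = 47*1 - 28 = 19, d_8 = (1113 - 19^2)/47 = 752/47 = 16, a_8 = floor((33 + 19)/16) = 3.
  m_9 = 16*3 - 19 = 29, d_9 = (1113 - 29^2)/16 = 272/16 = 17, a_9 = floor((33 + 29)/17) = 3.
  m_10 = 17*3 - 29 = 22, d_10 = (1113 - 22^2)/17 = 629/17 = 37, a_10 = floor((33 + 22)/37) = 1.
  m_11 = 37*1 - 22 = 15, d_11 = (1113 - 15^2)/37 = 888/37 = 24, a_11 = floor((33 + 15)/24) = 2.
  m_12 = 24*2 - 15 = 33, d_12 = (1113 - 33^2)/24 = 24/24 = 1, a_12 = floor((33 + 33)/1) = 66.
  m_13 = 1*66 - 33 = 33, d_13 = (1113 - 33^2)/1 = 24/1 = 24: (m_13, d_13) = (m_1, d_1) = (33, 24), so from here the quotients repeat a_1, ..., a_12; the period length is 12.
So sqrt(1113) = [33; (2, 1, 3, 3, 1, 8, 1, 3, 3, 1, 2, 66)] with period length k = 12.
k is even, so the fundamental solution of x^2 - 1113y^2 = 1 is (p_{k-1}, q_{k-1}) = (p_11, q_11); compute convergents through index 11.
Convergents (p_i = a_i*p_{i-1} + p_{i-2}, q_i = a_i*q_{i-1} + q_{i-2} with p_{-2}=0, p_{-1}=1, q_{-2}=1, q_{-1}=0):
  i=0: a_0=33, p_0 = 33*1 + 0 = 33, q_0 = 33*0 + 1 = 1.
  i=1: a_1=2, p_1 = 2*33 + 1 = 67, q_1 = 2*1 + 0 = 2.
  i=2: a_2=1, p_2 = 1*67 + 33 = 100, q_2 = 1*2 + 1 = 3.
  i=3: a_3=3, p_3 = 3*100 + 67 = 367, q_3 = 3*3 + 2 = 11.
  i=4: a_4=3, p_4 = 3*367 + 100 = 1201, q_4 = 3*11 + 3 = 36.
  i=5: a_5=1, p_5 = 1*1201 + 367 = 1568, q_5 = 1*36 + 11 = 47.
  i=6: a_6=8, p_6 = 8*1568 + 1201 = 13745, q_6 = 8*47 + 36 = 412.
  i=7: a_7=1, p_7 = 1*13745 + 1568 = 15313, q_7 = 1*412 + 47 = 459.
  i=8: a_8=3, p_8 = 3*15313 + 13745 = 59684, q_8 = 3*459 + 412 = 1789.
  i=9: a_9=3, p_9 = 3*59684 + 15313 = 194365, q_9 = 3*1789 + 459 = 5826.
  i=10: a_10=1, p_10 = 1*194365 + 59684 = 254049, q_10 = 1*5826 + 1789 = 7615.
  i=11: a_11=2, p_11 = 2*254049 + 194365 = 702463, q_11 = 2*7615 + 5826 = 21056.
Check: 702463^2 - 1113*21056^2 = 493454266369 - 493454266368 = 1, so (x, y) = (702463, 21056) solves the equation, and by the theorem it is the least positive solution.

(x, y) = (702463, 21056)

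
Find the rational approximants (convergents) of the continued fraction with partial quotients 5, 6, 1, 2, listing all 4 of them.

Using the convergent recurrence p_i = a_i*p_{i-1} + p_{i-2}, q_i = a_i*q_{i-1} + q_{i-2} with p_{-2}=0, p_{-1}=1, q_{-2}=1, q_{-1}=0:
  i=0: a_0=5, p_0 = 5*1 + 0 = 5, q_0 = 5*0 + 1 = 1.
  i=1: a_1=6, p_1 = 6*5 + 1 = 31, q_1 = 6*1 + 0 = 6.
  i=2: a_2=1, p_2 = 1*31 + 5 = 36, q_2 = 1*6 + 1 = 7.
  i=3: a_3=2, p_3 = 2*36 + 31 = 103, q_3 = 2*7 + 6 = 20.

5/1, 31/6, 36/7, 103/20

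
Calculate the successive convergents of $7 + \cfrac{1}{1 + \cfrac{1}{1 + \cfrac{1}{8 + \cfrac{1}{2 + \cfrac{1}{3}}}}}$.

Using the convergent recurrence p_i = a_i*p_{i-1} + p_{i-2}, q_i = a_i*q_{i-1} + q_{i-2} with p_{-2}=0, p_{-1}=1, q_{-2}=1, q_{-1}=0:
  i=0: a_0=7, p_0 = 7*1 + 0 = 7, q_0 = 7*0 + 1 = 1.
  i=1: a_1=1, p_1 = 1*7 + 1 = 8, q_1 = 1*1 + 0 = 1.
  i=2: a_2=1, p_2 = 1*8 + 7 = 15, q_2 = 1*1 + 1 = 2.
  i=3: a_3=8, p_3 = 8*15 + 8 = 128, q_3 = 8*2 + 1 = 17.
  i=4: a_4=2, p_4 = 2*128 + 15 = 271, q_4 = 2*17 + 2 = 36.
  i=5: a_5=3, p_5 = 3*271 + 128 = 941, q_5 = 3*36 + 17 = 125.

7/1, 8/1, 15/2, 128/17, 271/36, 941/125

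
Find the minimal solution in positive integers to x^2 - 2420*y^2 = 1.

First expand sqrt(2420) as a continued fraction. With x_i = (sqrt(2420) + m_i)/d_i and (m_0, d_0) = (0, 1): a_0 = floor(sqrt(2420)) = 49, since 49^2 = 2401 <= 2420 < 2500 = 50^2.
Iterate m_{i+1} = d_i*a_i - m_i, d_{i+1} = (2420 - m_{i+1}^2)/d_i, a_{i+1} = floor((a_0 + m_{i+1})/d_{i+1}):
  m_1 = 1*49 - 0 = 49, d_1 = (2420 - 49^2)/1 = 19/1 = 19, a_1 = floor((49 + 49)/19) = 5.
  m_2 = 19*5 - 49 = 46, d_2 = (2420 - 46^2)/19 = 304/19 = 16, a_2 = floor((49 + 46)/16) = 5.
  m_3 = 16*5 - 46 = 34, d_3 = (2420 - 34^2)/16 = 1264/16 = 79, a_3 = floor((49 + 34)/79) = 1.
  m_4 = 79*1 - 34 = 45, d_4 = (2420 - 45^2)/79 = 395/79 = 5, a_4 = floor((49 + 45)/5) = 18.
  m_5 = 5*18 - 45 = 45, d_5 = (2420 - 45^2)/5 = 395/5 = 79, a_5 = floor((49 + 45)/79) = 1.
  m_6 = 79*1 - 45 = 34, d_6 = (2420 - 34^2)/79 = 1264/79 = 16, a_6 = floor((49 + 34)/16) = 5.
  m_7 = 16*5 - 34 = 46, d_7 = (2420 - 46^2)/16 = 304/16 = 19, a_7 = floor((49 + 46)/19) = 5.
  m_8 = 19*5 - 46 = 49, d_8 = (2420 - 49^2)/19 = 19/19 = 1, a_8 = floor((49 + 49)/1) = 98.
  m_9 = 1*98 - 49 = 49, d_9 = (2420 - 49^2)/1 = 19/1 = 19: (m_9, d_9) = (m_1, d_1) = (49, 19), so from here the quotients repeat a_1, ..., a_8; the period length is 8.
So sqrt(2420) = [49; (5, 5, 1, 18, 1, 5, 5, 98)] with period length k = 8.
k is even, so the fundamental solution of x^2 - 2420y^2 = 1 is (p_{k-1}, q_{k-1}) = (p_7, q_7); compute convergents through index 7.
Convergents (p_i = a_i*p_{i-1} + p_{i-2}, q_i = a_i*q_{i-1} + q_{i-2} with p_{-2}=0, p_{-1}=1, q_{-2}=1, q_{-1}=0):
  i=0: a_0=49, p_0 = 49*1 + 0 = 49, q_0 = 49*0 + 1 = 1.
  i=1: a_1=5, p_1 = 5*49 + 1 = 246, q_1 = 5*1 + 0 = 5.
  i=2: a_2=5, p_2 = 5*246 + 49 = 1279, q_2 = 5*5 + 1 = 26.
  i=3: a_3=1, p_3 = 1*1279 + 246 = 1525, q_3 = 1*26 + 5 = 31.
  i=4: a_4=18, p_4 = 18*1525 + 1279 = 28729, q_4 = 18*31 + 26 = 584.
  i=5: a_5=1, p_5 = 1*28729 + 1525 = 30254, q_5 = 1*584 + 31 = 615.
  i=6: a_6=5, p_6 = 5*30254 + 28729 = 179999, q_6 = 5*615 + 584 = 3659.
  i=7: a_7=5, p_7 = 5*179999 + 30254 = 930249, q_7 = 5*3659 + 615 = 18910.
Check: 930249^2 - 2420*18910^2 = 865363202001 - 865363202000 = 1, so (x, y) = (930249, 18910) solves the equation, and by the theorem it is the least positive solution.

(x, y) = (930249, 18910)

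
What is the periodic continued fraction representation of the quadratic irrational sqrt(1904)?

Write x_i = (sqrt(1904) + m_i)/d_i with (m_0, d_0) = (0, 1). a_0 = floor(sqrt(1904)) = 43, since 43^2 = 1849 <= 1904 < 1936 = 44^2.
Iterate m_{i+1} = d_i*a_i - m_i, d_{i+1} = (1904 - m_{i+1}^2)/d_i, a_{i+1} = floor((a_0 + m_{i+1})/d_{i+1}):
  m_1 = 1*43 - 0 = 43, d_1 = (1904 - 43^2)/1 = 55/1 = 55, a_1 = floor((43 + 43)/55) = 1.
  m_2 = 55*1 - 43 = 12, d_2 = (1904 - 12^2)/55 = 1760/55 = 32, a_2 = floor((43 + 12)/32) = 1.
  m_3 = 32*1 - 12 = 20, d_3 = (1904 - 20^2)/32 = 1504/32 = 47, a_3 = floor((43 + 20)/47) = 1.
  m_4 = 47*1 - 20 = 27, d_4 = (1904 - 27^2)/47 = 1175/47 = 25, a_4 = floor((43 + 27)/25) = 2.
  m_5 = 25*2 - 27 = 23, d_5 = (1904 - 23^2)/25 = 1375/25 = 55, a_5 = floor((43 + 23)/55) = 1.
  m_6 = 55*1 - 23 = 32, d_6 = (1904 - 32^2)/55 = 880/55 = 16, a_6 = floor((43 + 32)/16) = 4.
  m_7 = 16*4 - 32 = 32, d_7 = (1904 - 32^2)/16 = 880/16 = 55, a_7 = floor((43 + 32)/55) = 1.
  m_8 = 55*1 - 32 = 23, d_8 = (1904 - 23^2)/55 = 1375/55 = 25, a_8 = floor((43 + 23)/25) = 2.
  m_9 = 25*2 - 23 = 27, d_9 = (1904 - 27^2)/25 = 1175/25 = 47, a_9 = floor((43 + 27)/47) = 1.
  m_10 = 47*1 - 27 = 20, d_10 = (1904 - 20^2)/47 = 1504/47 = 32, a_10 = floor((43 + 20)/32) = 1.
  m_11 = 32*1 - 20 = 12, d_11 = (1904 - 12^2)/32 = 1760/32 = 55, a_11 = floor((43 + 12)/55) = 1.
  m_12 = 55*1 - 12 = 43, d_12 = (1904 - 43^2)/55 = 55/55 = 1, a_12 = floor((43 + 43)/1) = 86.
  m_13 = 1*86 - 43 = 43, d_13 = (1904 - 43^2)/1 = 55/1 = 55: (m_13, d_13) = (m_1, d_1) = (43, 55), so from here the quotients repeat a_1, ..., a_12; the period length is 12.
Hence the expansion of sqrt(1904) is a_0 = 43 followed by the repeating block 1, 1, 1, 2, 1, 4, 1, 2, 1, 1, 1, 86 (period 12).

[43; (1, 1, 1, 2, 1, 4, 1, 2, 1, 1, 1, 86)]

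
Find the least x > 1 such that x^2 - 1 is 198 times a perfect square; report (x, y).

(x, y) = (197, 14)

First expand sqrt(198) as a continued fraction. With x_i = (sqrt(198) + m_i)/d_i and (m_0, d_0) = (0, 1): a_0 = floor(sqrt(198)) = 14, since 14^2 = 196 <= 198 < 225 = 15^2.
Iterate m_{i+1} = d_i*a_i - m_i, d_{i+1} = (198 - m_{i+1}^2)/d_i, a_{i+1} = floor((a_0 + m_{i+1})/d_{i+1}):
  m_1 = 1*14 - 0 = 14, d_1 = (198 - 14^2)/1 = 2/1 = 2, a_1 = floor((14 + 14)/2) = 14.
  m_2 = 2*14 - 14 = 14, d_2 = (198 - 14^2)/2 = 2/2 = 1, a_2 = floor((14 + 14)/1) = 28.
  m_3 = 1*28 - 14 = 14, d_3 = (198 - 14^2)/1 = 2/1 = 2: (m_3, d_3) = (m_1, d_1) = (14, 2), so from here the quotients repeat a_1, a_2; the period length is 2.
So sqrt(198) = [14; (14, 28)] with period length k = 2.
k is even, so the fundamental solution of x^2 - 198y^2 = 1 is (p_{k-1}, q_{k-1}) = (p_1, q_1); compute convergents through index 1.
Convergents (p_i = a_i*p_{i-1} + p_{i-2}, q_i = a_i*q_{i-1} + q_{i-2} with p_{-2}=0, p_{-1}=1, q_{-2}=1, q_{-1}=0):
  i=0: a_0=14, p_0 = 14*1 + 0 = 14, q_0 = 14*0 + 1 = 1.
  i=1: a_1=14, p_1 = 14*14 + 1 = 197, q_1 = 14*1 + 0 = 14.
Check: 197^2 - 198*14^2 = 38809 - 38808 = 1, so (x, y) = (197, 14) solves the equation, and by the theorem it is the least positive solution.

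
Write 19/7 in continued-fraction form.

Run the Euclidean algorithm on 19 and 7; the successive quotients are the partial quotients a_0, a_1, ... (each step inverts the fractional part left over by the previous one):
  19 = 2*7 + 5, so a_0 = 2.
  7 = 1*5 + 2, so a_1 = 1.
  5 = 2*2 + 1, so a_2 = 2.
  2 = 2*1 + 0, so a_3 = 2.
The remainder reaches 0 after 4 divisions, so the expansion has 4 partial quotients, read off in order.

[2; 1, 2, 2]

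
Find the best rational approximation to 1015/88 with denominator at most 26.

Expand x = 1015/88 as a continued fraction with the Euclidean algorithm:
  1015 = 11*88 + 47, so a_0 = 11.
  88 = 1*47 + 41, so a_1 = 1.
  47 = 1*41 + 6, so a_2 = 1.
  41 = 6*6 + 5, so a_3 = 6.
  6 = 1*5 + 1, so a_4 = 1.
  5 = 5*1 + 0, so a_5 = 5.
so x = [11; 1, 1, 6, 1, 5].
Convergents (p_i = a_i*p_{i-1} + p_{i-2}, q_i = a_i*q_{i-1} + q_{i-2} with p_{-2}=0, p_{-1}=1, q_{-2}=1, q_{-1}=0), until the denominator exceeds 26:
  i=0: a_0=11, p_0 = 11*1 + 0 = 11, q_0 = 11*0 + 1 = 1.
  i=1: a_1=1, p_1 = 1*11 + 1 = 12, q_1 = 1*1 + 0 = 1.
  i=2: a_2=1, p_2 = 1*12 + 11 = 23, q_2 = 1*1 + 1 = 2.
  i=3: a_3=6, p_3 = 6*23 + 12 = 150, q_3 = 6*2 + 1 = 13.
  i=4: a_4=1, p_4 = 1*150 + 23 = 173, q_4 = 1*13 + 2 = 15.
  i=5: a_5=5, p_5 = 5*173 + 150 = 1015, q_5 = 5*15 + 13 = 88.
q_5 = 88 > 26, so the last convergent with denominator <= 26 is p_4/q_4 = 173/15.
The closest fraction with denominator <= 26 is either p_4/q_4 or the intermediate fraction (k*p_4 + p_3)/(k*q_4 + q_3) with the largest k >= 1 whose denominator stays <= 26; these approach x as k grows, and every other convergent or intermediate fraction in range is farther away.
Largest k: floor((26 - q_3)/q_4) = floor((26 - 13)/15) = 0.
Since k = 0, no intermediate fraction beyond p_4/q_4 has denominator <= 26, so the convergent 173/15 is the closest (its error is |1015*15 - 173*88|/(88*15) = 1/1320).

173/15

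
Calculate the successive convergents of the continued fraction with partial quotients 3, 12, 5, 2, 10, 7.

Using the convergent recurrence p_i = a_i*p_{i-1} + p_{i-2}, q_i = a_i*q_{i-1} + q_{i-2} with p_{-2}=0, p_{-1}=1, q_{-2}=1, q_{-1}=0:
  i=0: a_0=3, p_0 = 3*1 + 0 = 3, q_0 = 3*0 + 1 = 1.
  i=1: a_1=12, p_1 = 12*3 + 1 = 37, q_1 = 12*1 + 0 = 12.
  i=2: a_2=5, p_2 = 5*37 + 3 = 188, q_2 = 5*12 + 1 = 61.
  i=3: a_3=2, p_3 = 2*188 + 37 = 413, q_3 = 2*61 + 12 = 134.
  i=4: a_4=10, p_4 = 10*413 + 188 = 4318, q_4 = 10*134 + 61 = 1401.
  i=5: a_5=7, p_5 = 7*4318 + 413 = 30639, q_5 = 7*1401 + 134 = 9941.

3/1, 37/12, 188/61, 413/134, 4318/1401, 30639/9941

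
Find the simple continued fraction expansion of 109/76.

Run the Euclidean algorithm on 109 and 76; the successive quotients are the partial quotients a_0, a_1, ... (each step inverts the fractional part left over by the previous one):
  109 = 1*76 + 33, so a_0 = 1.
  76 = 2*33 + 10, so a_1 = 2.
  33 = 3*10 + 3, so a_2 = 3.
  10 = 3*3 + 1, so a_3 = 3.
  3 = 3*1 + 0, so a_4 = 3.
The remainder reaches 0 after 5 divisions, so the expansion has 5 partial quotients, read off in order.

[1; 2, 3, 3, 3]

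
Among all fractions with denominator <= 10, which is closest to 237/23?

103/10

Expand x = 237/23 as a continued fraction with the Euclidean algorithm:
  237 = 10*23 + 7, so a_0 = 10.
  23 = 3*7 + 2, so a_1 = 3.
  7 = 3*2 + 1, so a_2 = 3.
  2 = 2*1 + 0, so a_3 = 2.
so x = [10; 3, 3, 2].
Convergents (p_i = a_i*p_{i-1} + p_{i-2}, q_i = a_i*q_{i-1} + q_{i-2} with p_{-2}=0, p_{-1}=1, q_{-2}=1, q_{-1}=0), until the denominator exceeds 10:
  i=0: a_0=10, p_0 = 10*1 + 0 = 10, q_0 = 10*0 + 1 = 1.
  i=1: a_1=3, p_1 = 3*10 + 1 = 31, q_1 = 3*1 + 0 = 3.
  i=2: a_2=3, p_2 = 3*31 + 10 = 103, q_2 = 3*3 + 1 = 10.
  i=3: a_3=2, p_3 = 2*103 + 31 = 237, q_3 = 2*10 + 3 = 23.
q_3 = 23 > 10, so the last convergent with denominator <= 10 is p_2/q_2 = 103/10.
The closest fraction with denominator <= 10 is either p_2/q_2 or the intermediate fraction (k*p_2 + p_1)/(k*q_2 + q_1) with the largest k >= 1 whose denominator stays <= 10; these approach x as k grows, and every other convergent or intermediate fraction in range is farther away.
Largest k: floor((10 - q_1)/q_2) = floor((10 - 3)/10) = 0.
Since k = 0, no intermediate fraction beyond p_2/q_2 has denominator <= 10, so the convergent 103/10 is the closest (its error is |237*10 - 103*23|/(23*10) = 1/230).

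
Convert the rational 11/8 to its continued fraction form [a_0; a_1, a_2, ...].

[1; 2, 1, 2]

Run the Euclidean algorithm on 11 and 8; the successive quotients are the partial quotients a_0, a_1, ... (each step inverts the fractional part left over by the previous one):
  11 = 1*8 + 3, so a_0 = 1.
  8 = 2*3 + 2, so a_1 = 2.
  3 = 1*2 + 1, so a_2 = 1.
  2 = 2*1 + 0, so a_3 = 2.
The remainder reaches 0 after 4 divisions, so the expansion has 4 partial quotients, read off in order.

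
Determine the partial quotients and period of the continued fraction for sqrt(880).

[29; (1, 1, 1, 58)]

Write x_i = (sqrt(880) + m_i)/d_i with (m_0, d_0) = (0, 1). a_0 = floor(sqrt(880)) = 29, since 29^2 = 841 <= 880 < 900 = 30^2.
Iterate m_{i+1} = d_i*a_i - m_i, d_{i+1} = (880 - m_{i+1}^2)/d_i, a_{i+1} = floor((a_0 + m_{i+1})/d_{i+1}):
  m_1 = 1*29 - 0 = 29, d_1 = (880 - 29^2)/1 = 39/1 = 39, a_1 = floor((29 + 29)/39) = 1.
  m_2 = 39*1 - 29 = 10, d_2 = (880 - 10^2)/39 = 780/39 = 20, a_2 = floor((29 + 10)/20) = 1.
  m_3 = 20*1 - 10 = 10, d_3 = (880 - 10^2)/20 = 780/20 = 39, a_3 = floor((29 + 10)/39) = 1.
  m_4 = 39*1 - 10 = 29, d_4 = (880 - 29^2)/39 = 39/39 = 1, a_4 = floor((29 + 29)/1) = 58.
  m_5 = 1*58 - 29 = 29, d_5 = (880 - 29^2)/1 = 39/1 = 39: (m_5, d_5) = (m_1, d_1) = (29, 39), so from here the quotients repeat a_1, ..., a_4; the period length is 4.
Hence the expansion of sqrt(880) is a_0 = 29 followed by the repeating block 1, 1, 1, 58 (period 4).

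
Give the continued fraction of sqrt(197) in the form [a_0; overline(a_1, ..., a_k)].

Write x_i = (sqrt(197) + m_i)/d_i with (m_0, d_0) = (0, 1). a_0 = floor(sqrt(197)) = 14, since 14^2 = 196 <= 197 < 225 = 15^2.
Iterate m_{i+1} = d_i*a_i - m_i, d_{i+1} = (197 - m_{i+1}^2)/d_i, a_{i+1} = floor((a_0 + m_{i+1})/d_{i+1}):
  m_1 = 1*14 - 0 = 14, d_1 = (197 - 14^2)/1 = 1/1 = 1, a_1 = floor((14 + 14)/1) = 28.
  m_2 = 1*28 - 14 = 14, d_2 = (197 - 14^2)/1 = 1/1 = 1: (m_2, d_2) = (m_1, d_1) = (14, 1), so from here the quotient a_1 repeats; the period length is 1.
Hence the expansion of sqrt(197) is a_0 = 14 followed by the repeating block 28 (period 1).

[14; overline(28)]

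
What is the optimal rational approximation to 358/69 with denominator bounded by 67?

275/53

Expand x = 358/69 as a continued fraction with the Euclidean algorithm:
  358 = 5*69 + 13, so a_0 = 5.
  69 = 5*13 + 4, so a_1 = 5.
  13 = 3*4 + 1, so a_2 = 3.
  4 = 4*1 + 0, so a_3 = 4.
so x = [5; 5, 3, 4].
Convergents (p_i = a_i*p_{i-1} + p_{i-2}, q_i = a_i*q_{i-1} + q_{i-2} with p_{-2}=0, p_{-1}=1, q_{-2}=1, q_{-1}=0), until the denominator exceeds 67:
  i=0: a_0=5, p_0 = 5*1 + 0 = 5, q_0 = 5*0 + 1 = 1.
  i=1: a_1=5, p_1 = 5*5 + 1 = 26, q_1 = 5*1 + 0 = 5.
  i=2: a_2=3, p_2 = 3*26 + 5 = 83, q_2 = 3*5 + 1 = 16.
  i=3: a_3=4, p_3 = 4*83 + 26 = 358, q_3 = 4*16 + 5 = 69.
q_3 = 69 > 67, so the last convergent with denominator <= 67 is p_2/q_2 = 83/16.
The closest fraction with denominator <= 67 is either p_2/q_2 or the intermediate fraction (k*p_2 + p_1)/(k*q_2 + q_1) with the largest k >= 1 whose denominator stays <= 67; these approach x as k grows, and every other convergent or intermediate fraction in range is farther away.
Largest k: floor((67 - q_1)/q_2) = floor((67 - 5)/16) = 3.
That gives (3*83 + 26)/(3*16 + 5) = 275/53.
Compare the errors: |x - 83/16| = |358*16 - 83*69|/(69*16) = 1/1104, and |x - 275/53| = |358*53 - 275*69|/(69*53) = 1/3657.
Cross-multiplying, 1*1104 = 1104 < 3657 = 1*3657, so 1/3657 is smaller: the intermediate fraction 275/53 is closer to x than 83/16.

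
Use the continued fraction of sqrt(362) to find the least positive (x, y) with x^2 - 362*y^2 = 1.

(x, y) = (723, 38)

First expand sqrt(362) as a continued fraction. With x_i = (sqrt(362) + m_i)/d_i and (m_0, d_0) = (0, 1): a_0 = floor(sqrt(362)) = 19, since 19^2 = 361 <= 362 < 400 = 20^2.
Iterate m_{i+1} = d_i*a_i - m_i, d_{i+1} = (362 - m_{i+1}^2)/d_i, a_{i+1} = floor((a_0 + m_{i+1})/d_{i+1}):
  m_1 = 1*19 - 0 = 19, d_1 = (362 - 19^2)/1 = 1/1 = 1, a_1 = floor((19 + 19)/1) = 38.
  m_2 = 1*38 - 19 = 19, d_2 = (362 - 19^2)/1 = 1/1 = 1: (m_2, d_2) = (m_1, d_1) = (19, 1), so from here the quotient a_1 repeats; the period length is 1.
So sqrt(362) = [19; (38)] with period length k = 1.
k is odd, so (p_{k-1}, q_{k-1}) only solves x^2 - 362y^2 = -1 and the fundamental solution of x^2 - 362y^2 = 1 is (p_{2k-1}, q_{2k-1}) = (p_1, q_1); compute convergents through index 1, running through the period twice.
Convergents (p_i = a_i*p_{i-1} + p_{i-2}, q_i = a_i*q_{i-1} + q_{i-2} with p_{-2}=0, p_{-1}=1, q_{-2}=1, q_{-1}=0):
  i=0: a_0=19, p_0 = 19*1 + 0 = 19, q_0 = 19*0 + 1 = 1.
  i=1: a_1=38, p_1 = 38*19 + 1 = 723, q_1 = 38*1 + 0 = 38.
Indeed p_0^2 - 362*q_0^2 = 361 - 362 = -1, not +1.
Check: 723^2 - 362*38^2 = 522729 - 522728 = 1, so (x, y) = (723, 38) solves the equation, and by the theorem it is the least positive solution.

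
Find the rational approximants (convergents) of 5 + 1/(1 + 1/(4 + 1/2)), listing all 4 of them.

5/1, 6/1, 29/5, 64/11

Using the convergent recurrence p_i = a_i*p_{i-1} + p_{i-2}, q_i = a_i*q_{i-1} + q_{i-2} with p_{-2}=0, p_{-1}=1, q_{-2}=1, q_{-1}=0:
  i=0: a_0=5, p_0 = 5*1 + 0 = 5, q_0 = 5*0 + 1 = 1.
  i=1: a_1=1, p_1 = 1*5 + 1 = 6, q_1 = 1*1 + 0 = 1.
  i=2: a_2=4, p_2 = 4*6 + 5 = 29, q_2 = 4*1 + 1 = 5.
  i=3: a_3=2, p_3 = 2*29 + 6 = 64, q_3 = 2*5 + 1 = 11.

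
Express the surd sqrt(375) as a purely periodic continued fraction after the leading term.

Write x_i = (sqrt(375) + m_i)/d_i with (m_0, d_0) = (0, 1). a_0 = floor(sqrt(375)) = 19, since 19^2 = 361 <= 375 < 400 = 20^2.
Iterate m_{i+1} = d_i*a_i - m_i, d_{i+1} = (375 - m_{i+1}^2)/d_i, a_{i+1} = floor((a_0 + m_{i+1})/d_{i+1}):
  m_1 = 1*19 - 0 = 19, d_1 = (375 - 19^2)/1 = 14/1 = 14, a_1 = floor((19 + 19)/14) = 2.
  m_2 = 14*2 - 19 = 9, d_2 = (375 - 9^2)/14 = 294/14 = 21, a_2 = floor((19 + 9)/21) = 1.
  m_3 = 21*1 - 9 = 12, d_3 = (375 - 12^2)/21 = 231/21 = 11, a_3 = floor((19 + 12)/11) = 2.
  m_4 = 11*2 - 12 = 10, d_4 = (375 - 10^2)/11 = 275/11 = 25, a_4 = floor((19 + 10)/25) = 1.
  m_5 = 25*1 - 10 = 15, d_5 = (375 - 15^2)/25 = 150/25 = 6, a_5 = floor((19 + 15)/6) = 5.
  m_6 = 6*5 - 15 = 15, d_6 = (375 - 15^2)/6 = 150/6 = 25, a_6 = floor((19 + 15)/25) = 1.
  m_7 = 25*1 - 15 = 10, d_7 = (375 - 10^2)/25 = 275/25 = 11, a_7 = floor((19 + 10)/11) = 2.
  m_8 = 11*2 - 10 = 12, d_8 = (375 - 12^2)/11 = 231/11 = 21, a_8 = floor((19 + 12)/21) = 1.
  m_9 = 21*1 - 12 = 9, d_9 = (375 - 9^2)/21 = 294/21 = 14, a_9 = floor((19 + 9)/14) = 2.
  m_10 = 14*2 - 9 = 19, d_10 = (375 - 19^2)/14 = 14/14 = 1, a_10 = floor((19 + 19)/1) = 38.
  m_11 = 1*38 - 19 = 19, d_11 = (375 - 19^2)/1 = 14/1 = 14: (m_11, d_11) = (m_1, d_1) = (19, 14), so from here the quotients repeat a_1, ..., a_10; the period length is 10.
Hence the expansion of sqrt(375) is a_0 = 19 followed by the repeating block 2, 1, 2, 1, 5, 1, 2, 1, 2, 38 (period 10).

[19; (2, 1, 2, 1, 5, 1, 2, 1, 2, 38)]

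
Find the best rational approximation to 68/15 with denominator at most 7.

Expand x = 68/15 as a continued fraction with the Euclidean algorithm:
  68 = 4*15 + 8, so a_0 = 4.
  15 = 1*8 + 7, so a_1 = 1.
  8 = 1*7 + 1, so a_2 = 1.
  7 = 7*1 + 0, so a_3 = 7.
so x = [4; 1, 1, 7].
Convergents (p_i = a_i*p_{i-1} + p_{i-2}, q_i = a_i*q_{i-1} + q_{i-2} with p_{-2}=0, p_{-1}=1, q_{-2}=1, q_{-1}=0), until the denominator exceeds 7:
  i=0: a_0=4, p_0 = 4*1 + 0 = 4, q_0 = 4*0 + 1 = 1.
  i=1: a_1=1, p_1 = 1*4 + 1 = 5, q_1 = 1*1 + 0 = 1.
  i=2: a_2=1, p_2 = 1*5 + 4 = 9, q_2 = 1*1 + 1 = 2.
  i=3: a_3=7, p_3 = 7*9 + 5 = 68, q_3 = 7*2 + 1 = 15.
q_3 = 15 > 7, so the last convergent with denominator <= 7 is p_2/q_2 = 9/2.
The closest fraction with denominator <= 7 is either p_2/q_2 or the intermediate fraction (k*p_2 + p_1)/(k*q_2 + q_1) with the largest k >= 1 whose denominator stays <= 7; these approach x as k grows, and every other convergent or intermediate fraction in range is farther away.
Largest k: floor((7 - q_1)/q_2) = floor((7 - 1)/2) = 3.
That gives (3*9 + 5)/(3*2 + 1) = 32/7.
Compare the errors: |x - 9/2| = |68*2 - 9*15|/(15*2) = 1/30, and |x - 32/7| = |68*7 - 32*15|/(15*7) = 4/105.
Cross-multiplying, 1*105 = 105 < 120 = 4*30, so 1/30 is smaller: the convergent 9/2 is closer to x than 32/7.

9/2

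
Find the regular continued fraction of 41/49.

[0; 1, 5, 8]

Run the Euclidean algorithm on 41 and 49; the successive quotients are the partial quotients a_0, a_1, ... (each step inverts the fractional part left over by the previous one):
  41 = 0*49 + 41, so a_0 = 0.
  49 = 1*41 + 8, so a_1 = 1.
  41 = 5*8 + 1, so a_2 = 5.
  8 = 8*1 + 0, so a_3 = 8.
The remainder reaches 0 after 4 divisions, so the expansion has 4 partial quotients, read off in order.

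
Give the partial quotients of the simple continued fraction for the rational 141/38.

Run the Euclidean algorithm on 141 and 38; the successive quotients are the partial quotients a_0, a_1, ... (each step inverts the fractional part left over by the previous one):
  141 = 3*38 + 27, so a_0 = 3.
  38 = 1*27 + 11, so a_1 = 1.
  27 = 2*11 + 5, so a_2 = 2.
  11 = 2*5 + 1, so a_3 = 2.
  5 = 5*1 + 0, so a_4 = 5.
The remainder reaches 0 after 5 divisions, so the expansion has 5 partial quotients, read off in order.

[3; 1, 2, 2, 5]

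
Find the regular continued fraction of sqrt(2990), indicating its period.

Write x_i = (sqrt(2990) + m_i)/d_i with (m_0, d_0) = (0, 1). a_0 = floor(sqrt(2990)) = 54, since 54^2 = 2916 <= 2990 < 3025 = 55^2.
Iterate m_{i+1} = d_i*a_i - m_i, d_{i+1} = (2990 - m_{i+1}^2)/d_i, a_{i+1} = floor((a_0 + m_{i+1})/d_{i+1}):
  m_1 = 1*54 - 0 = 54, d_1 = (2990 - 54^2)/1 = 74/1 = 74, a_1 = floor((54 + 54)/74) = 1.
  m_2 = 74*1 - 54 = 20, d_2 = (2990 - 20^2)/74 = 2590/74 = 35, a_2 = floor((54 + 20)/35) = 2.
  m_3 = 35*2 - 20 = 50, d_3 = (2990 - 50^2)/35 = 490/35 = 14, a_3 = floor((54 + 50)/14) = 7.
  m_4 = 14*7 - 50 = 48, d_4 = (2990 - 48^2)/14 = 686/14 = 49, a_4 = floor((54 + 48)/49) = 2.
  m_5 = 49*2 - 48 = 50, d_5 = (2990 - 50^2)/49 = 490/49 = 10, a_5 = floor((54 + 50)/10) = 10.
  m_6 = 10*10 - 50 = 50, d_6 = (2990 - 50^2)/10 = 490/10 = 49, a_6 = floor((54 + 50)/49) = 2.
  m_7 = 49*2 - 50 = 48, d_7 = (2990 - 48^2)/49 = 686/49 = 14, a_7 = floor((54 + 48)/14) = 7.
  m_8 = 14*7 - 48 = 50, d_8 = (2990 - 50^2)/14 = 490/14 = 35, a_8 = floor((54 + 50)/35) = 2.
  m_9 = 35*2 - 50 = 20, d_9 = (2990 - 20^2)/35 = 2590/35 = 74, a_9 = floor((54 + 20)/74) = 1.
  m_10 = 74*1 - 20 = 54, d_10 = (2990 - 54^2)/74 = 74/74 = 1, a_10 = floor((54 + 54)/1) = 108.
  m_11 = 1*108 - 54 = 54, d_11 = (2990 - 54^2)/1 = 74/1 = 74: (m_11, d_11) = (m_1, d_1) = (54, 74), so from here the quotients repeat a_1, ..., a_10; the period length is 10.
Hence the expansion of sqrt(2990) is a_0 = 54 followed by the repeating block 1, 2, 7, 2, 10, 2, 7, 2, 1, 108 (period 10).

[54; (1, 2, 7, 2, 10, 2, 7, 2, 1, 108)]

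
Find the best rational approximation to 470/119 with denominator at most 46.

Expand x = 470/119 as a continued fraction with the Euclidean algorithm:
  470 = 3*119 + 113, so a_0 = 3.
  119 = 1*113 + 6, so a_1 = 1.
  113 = 18*6 + 5, so a_2 = 18.
  6 = 1*5 + 1, so a_3 = 1.
  5 = 5*1 + 0, so a_4 = 5.
so x = [3; 1, 18, 1, 5].
Convergents (p_i = a_i*p_{i-1} + p_{i-2}, q_i = a_i*q_{i-1} + q_{i-2} with p_{-2}=0, p_{-1}=1, q_{-2}=1, q_{-1}=0), until the denominator exceeds 46:
  i=0: a_0=3, p_0 = 3*1 + 0 = 3, q_0 = 3*0 + 1 = 1.
  i=1: a_1=1, p_1 = 1*3 + 1 = 4, q_1 = 1*1 + 0 = 1.
  i=2: a_2=18, p_2 = 18*4 + 3 = 75, q_2 = 18*1 + 1 = 19.
  i=3: a_3=1, p_3 = 1*75 + 4 = 79, q_3 = 1*19 + 1 = 20.
  i=4: a_4=5, p_4 = 5*79 + 75 = 470, q_4 = 5*20 + 19 = 119.
q_4 = 119 > 46, so the last convergent with denominator <= 46 is p_3/q_3 = 79/20.
The closest fraction with denominator <= 46 is either p_3/q_3 or the intermediate fraction (k*p_3 + p_2)/(k*q_3 + q_2) with the largest k >= 1 whose denominator stays <= 46; these approach x as k grows, and every other convergent or intermediate fraction in range is farther away.
Largest k: floor((46 - q_2)/q_3) = floor((46 - 19)/20) = 1.
That gives (1*79 + 75)/(1*20 + 19) = 154/39.
Compare the errors: |x - 79/20| = |470*20 - 79*119|/(119*20) = 1/2380, and |x - 154/39| = |470*39 - 154*119|/(119*39) = 4/4641.
Cross-multiplying, 1*4641 = 4641 < 9520 = 4*2380, so 1/2380 is smaller: the convergent 79/20 is closer to x than 154/39.

79/20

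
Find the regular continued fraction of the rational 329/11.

[29; 1, 10]

Run the Euclidean algorithm on 329 and 11; the successive quotients are the partial quotients a_0, a_1, ... (each step inverts the fractional part left over by the previous one):
  329 = 29*11 + 10, so a_0 = 29.
  11 = 1*10 + 1, so a_1 = 1.
  10 = 10*1 + 0, so a_2 = 10.
The remainder reaches 0 after 3 divisions, so the expansion has 3 partial quotients, read off in order.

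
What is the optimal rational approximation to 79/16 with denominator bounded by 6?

Expand x = 79/16 as a continued fraction with the Euclidean algorithm:
  79 = 4*16 + 15, so a_0 = 4.
  16 = 1*15 + 1, so a_1 = 1.
  15 = 15*1 + 0, so a_2 = 15.
so x = [4; 1, 15].
Convergents (p_i = a_i*p_{i-1} + p_{i-2}, q_i = a_i*q_{i-1} + q_{i-2} with p_{-2}=0, p_{-1}=1, q_{-2}=1, q_{-1}=0), until the denominator exceeds 6:
  i=0: a_0=4, p_0 = 4*1 + 0 = 4, q_0 = 4*0 + 1 = 1.
  i=1: a_1=1, p_1 = 1*4 + 1 = 5, q_1 = 1*1 + 0 = 1.
  i=2: a_2=15, p_2 = 15*5 + 4 = 79, q_2 = 15*1 + 1 = 16.
q_2 = 16 > 6, so the last convergent with denominator <= 6 is p_1/q_1 = 5/1.
The closest fraction with denominator <= 6 is either p_1/q_1 or the intermediate fraction (k*p_1 + p_0)/(k*q_1 + q_0) with the largest k >= 1 whose denominator stays <= 6; these approach x as k grows, and every other convergent or intermediate fraction in range is farther away.
Largest k: floor((6 - q_0)/q_1) = floor((6 - 1)/1) = 5.
That gives (5*5 + 4)/(5*1 + 1) = 29/6.
Compare the errors: |x - 5/1| = |79*1 - 5*16|/(16*1) = 1/16, and |x - 29/6| = |79*6 - 29*16|/(16*6) = 10/96.
Cross-multiplying, 1*96 = 96 < 160 = 10*16, so 1/16 is smaller: the convergent 5/1 is closer to x than 29/6.

5/1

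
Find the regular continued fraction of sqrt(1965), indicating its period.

[44; (3, 21, 1, 4, 1, 21, 3, 88)]

Write x_i = (sqrt(1965) + m_i)/d_i with (m_0, d_0) = (0, 1). a_0 = floor(sqrt(1965)) = 44, since 44^2 = 1936 <= 1965 < 2025 = 45^2.
Iterate m_{i+1} = d_i*a_i - m_i, d_{i+1} = (1965 - m_{i+1}^2)/d_i, a_{i+1} = floor((a_0 + m_{i+1})/d_{i+1}):
  m_1 = 1*44 - 0 = 44, d_1 = (1965 - 44^2)/1 = 29/1 = 29, a_1 = floor((44 + 44)/29) = 3.
  m_2 = 29*3 - 44 = 43, d_2 = (1965 - 43^2)/29 = 116/29 = 4, a_2 = floor((44 + 43)/4) = 21.
  m_3 = 4*21 - 43 = 41, d_3 = (1965 - 41^2)/4 = 284/4 = 71, a_3 = floor((44 + 41)/71) = 1.
  m_4 = 71*1 - 41 = 30, d_4 = (1965 - 30^2)/71 = 1065/71 = 15, a_4 = floor((44 + 30)/15) = 4.
  m_5 = 15*4 - 30 = 30, d_5 = (1965 - 30^2)/15 = 1065/15 = 71, a_5 = floor((44 + 30)/71) = 1.
  m_6 = 71*1 - 30 = 41, d_6 = (1965 - 41^2)/71 = 284/71 = 4, a_6 = floor((44 + 41)/4) = 21.
  m_7 = 4*21 - 41 = 43, d_7 = (1965 - 43^2)/4 = 116/4 = 29, a_7 = floor((44 + 43)/29) = 3.
  m_8 = 29*3 - 43 = 44, d_8 = (1965 - 44^2)/29 = 29/29 = 1, a_8 = floor((44 + 44)/1) = 88.
  m_9 = 1*88 - 44 = 44, d_9 = (1965 - 44^2)/1 = 29/1 = 29: (m_9, d_9) = (m_1, d_1) = (44, 29), so from here the quotients repeat a_1, ..., a_8; the period length is 8.
Hence the expansion of sqrt(1965) is a_0 = 44 followed by the repeating block 3, 21, 1, 4, 1, 21, 3, 88 (period 8).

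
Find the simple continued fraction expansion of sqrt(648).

[25; (2, 5, 6, 5, 2, 50)]

Write x_i = (sqrt(648) + m_i)/d_i with (m_0, d_0) = (0, 1). a_0 = floor(sqrt(648)) = 25, since 25^2 = 625 <= 648 < 676 = 26^2.
Iterate m_{i+1} = d_i*a_i - m_i, d_{i+1} = (648 - m_{i+1}^2)/d_i, a_{i+1} = floor((a_0 + m_{i+1})/d_{i+1}):
  m_1 = 1*25 - 0 = 25, d_1 = (648 - 25^2)/1 = 23/1 = 23, a_1 = floor((25 + 25)/23) = 2.
  m_2 = 23*2 - 25 = 21, d_2 = (648 - 21^2)/23 = 207/23 = 9, a_2 = floor((25 + 21)/9) = 5.
  m_3 = 9*5 - 21 = 24, d_3 = (648 - 24^2)/9 = 72/9 = 8, a_3 = floor((25 + 24)/8) = 6.
  m_4 = 8*6 - 24 = 24, d_4 = (648 - 24^2)/8 = 72/8 = 9, a_4 = floor((25 + 24)/9) = 5.
  m_5 = 9*5 - 24 = 21, d_5 = (648 - 21^2)/9 = 207/9 = 23, a_5 = floor((25 + 21)/23) = 2.
  m_6 = 23*2 - 21 = 25, d_6 = (648 - 25^2)/23 = 23/23 = 1, a_6 = floor((25 + 25)/1) = 50.
  m_7 = 1*50 - 25 = 25, d_7 = (648 - 25^2)/1 = 23/1 = 23: (m_7, d_7) = (m_1, d_1) = (25, 23), so from here the quotients repeat a_1, ..., a_6; the period length is 6.
Hence the expansion of sqrt(648) is a_0 = 25 followed by the repeating block 2, 5, 6, 5, 2, 50 (period 6).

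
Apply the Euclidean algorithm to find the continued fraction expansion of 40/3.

Run the Euclidean algorithm on 40 and 3; the successive quotients are the partial quotients a_0, a_1, ... (each step inverts the fractional part left over by the previous one):
  40 = 13*3 + 1, so a_0 = 13.
  3 = 3*1 + 0, so a_1 = 3.
The remainder reaches 0 after 2 divisions, so the expansion has 2 partial quotients, read off in order.

[13; 3]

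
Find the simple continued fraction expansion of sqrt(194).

[13; (1, 12, 1, 26)]

Write x_i = (sqrt(194) + m_i)/d_i with (m_0, d_0) = (0, 1). a_0 = floor(sqrt(194)) = 13, since 13^2 = 169 <= 194 < 196 = 14^2.
Iterate m_{i+1} = d_i*a_i - m_i, d_{i+1} = (194 - m_{i+1}^2)/d_i, a_{i+1} = floor((a_0 + m_{i+1})/d_{i+1}):
  m_1 = 1*13 - 0 = 13, d_1 = (194 - 13^2)/1 = 25/1 = 25, a_1 = floor((13 + 13)/25) = 1.
  m_2 = 25*1 - 13 = 12, d_2 = (194 - 12^2)/25 = 50/25 = 2, a_2 = floor((13 + 12)/2) = 12.
  m_3 = 2*12 - 12 = 12, d_3 = (194 - 12^2)/2 = 50/2 = 25, a_3 = floor((13 + 12)/25) = 1.
  m_4 = 25*1 - 12 = 13, d_4 = (194 - 13^2)/25 = 25/25 = 1, a_4 = floor((13 + 13)/1) = 26.
  m_5 = 1*26 - 13 = 13, d_5 = (194 - 13^2)/1 = 25/1 = 25: (m_5, d_5) = (m_1, d_1) = (13, 25), so from here the quotients repeat a_1, ..., a_4; the period length is 4.
Hence the expansion of sqrt(194) is a_0 = 13 followed by the repeating block 1, 12, 1, 26 (period 4).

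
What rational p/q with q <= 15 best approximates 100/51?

Expand x = 100/51 as a continued fraction with the Euclidean algorithm:
  100 = 1*51 + 49, so a_0 = 1.
  51 = 1*49 + 2, so a_1 = 1.
  49 = 24*2 + 1, so a_2 = 24.
  2 = 2*1 + 0, so a_3 = 2.
so x = [1; 1, 24, 2].
Convergents (p_i = a_i*p_{i-1} + p_{i-2}, q_i = a_i*q_{i-1} + q_{i-2} with p_{-2}=0, p_{-1}=1, q_{-2}=1, q_{-1}=0), until the denominator exceeds 15:
  i=0: a_0=1, p_0 = 1*1 + 0 = 1, q_0 = 1*0 + 1 = 1.
  i=1: a_1=1, p_1 = 1*1 + 1 = 2, q_1 = 1*1 + 0 = 1.
  i=2: a_2=24, p_2 = 24*2 + 1 = 49, q_2 = 24*1 + 1 = 25.
q_2 = 25 > 15, so the last convergent with denominator <= 15 is p_1/q_1 = 2/1.
The closest fraction with denominator <= 15 is either p_1/q_1 or the intermediate fraction (k*p_1 + p_0)/(k*q_1 + q_0) with the largest k >= 1 whose denominator stays <= 15; these approach x as k grows, and every other convergent or intermediate fraction in range is farther away.
Largest k: floor((15 - q_0)/q_1) = floor((15 - 1)/1) = 14.
That gives (14*2 + 1)/(14*1 + 1) = 29/15.
Compare the errors: |x - 2/1| = |100*1 - 2*51|/(51*1) = 2/51, and |x - 29/15| = |100*15 - 29*51|/(51*15) = 21/765.
Cross-multiplying, 21*51 = 1071 < 1530 = 2*765, so 21/765 is smaller: the intermediate fraction 29/15 is closer to x than 2/1.

29/15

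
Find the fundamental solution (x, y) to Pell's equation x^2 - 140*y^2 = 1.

(x, y) = (71, 6)

First expand sqrt(140) as a continued fraction. With x_i = (sqrt(140) + m_i)/d_i and (m_0, d_0) = (0, 1): a_0 = floor(sqrt(140)) = 11, since 11^2 = 121 <= 140 < 144 = 12^2.
Iterate m_{i+1} = d_i*a_i - m_i, d_{i+1} = (140 - m_{i+1}^2)/d_i, a_{i+1} = floor((a_0 + m_{i+1})/d_{i+1}):
  m_1 = 1*11 - 0 = 11, d_1 = (140 - 11^2)/1 = 19/1 = 19, a_1 = floor((11 + 11)/19) = 1.
  m_2 = 19*1 - 11 = 8, d_2 = (140 - 8^2)/19 = 76/19 = 4, a_2 = floor((11 + 8)/4) = 4.
  m_3 = 4*4 - 8 = 8, d_3 = (140 - 8^2)/4 = 76/4 = 19, a_3 = floor((11 + 8)/19) = 1.
  m_4 = 19*1 - 8 = 11, d_4 = (140 - 11^2)/19 = 19/19 = 1, a_4 = floor((11 + 11)/1) = 22.
  m_5 = 1*22 - 11 = 11, d_5 = (140 - 11^2)/1 = 19/1 = 19: (m_5, d_5) = (m_1, d_1) = (11, 19), so from here the quotients repeat a_1, ..., a_4; the period length is 4.
So sqrt(140) = [11; (1, 4, 1, 22)] with period length k = 4.
k is even, so the fundamental solution of x^2 - 140y^2 = 1 is (p_{k-1}, q_{k-1}) = (p_3, q_3); compute convergents through index 3.
Convergents (p_i = a_i*p_{i-1} + p_{i-2}, q_i = a_i*q_{i-1} + q_{i-2} with p_{-2}=0, p_{-1}=1, q_{-2}=1, q_{-1}=0):
  i=0: a_0=11, p_0 = 11*1 + 0 = 11, q_0 = 11*0 + 1 = 1.
  i=1: a_1=1, p_1 = 1*11 + 1 = 12, q_1 = 1*1 + 0 = 1.
  i=2: a_2=4, p_2 = 4*12 + 11 = 59, q_2 = 4*1 + 1 = 5.
  i=3: a_3=1, p_3 = 1*59 + 12 = 71, q_3 = 1*5 + 1 = 6.
Check: 71^2 - 140*6^2 = 5041 - 5040 = 1, so (x, y) = (71, 6) solves the equation, and by the theorem it is the least positive solution.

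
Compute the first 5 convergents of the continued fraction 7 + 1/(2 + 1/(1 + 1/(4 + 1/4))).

Using the convergent recurrence p_i = a_i*p_{i-1} + p_{i-2}, q_i = a_i*q_{i-1} + q_{i-2} with p_{-2}=0, p_{-1}=1, q_{-2}=1, q_{-1}=0:
  i=0: a_0=7, p_0 = 7*1 + 0 = 7, q_0 = 7*0 + 1 = 1.
  i=1: a_1=2, p_1 = 2*7 + 1 = 15, q_1 = 2*1 + 0 = 2.
  i=2: a_2=1, p_2 = 1*15 + 7 = 22, q_2 = 1*2 + 1 = 3.
  i=3: a_3=4, p_3 = 4*22 + 15 = 103, q_3 = 4*3 + 2 = 14.
  i=4: a_4=4, p_4 = 4*103 + 22 = 434, q_4 = 4*14 + 3 = 59.

7/1, 15/2, 22/3, 103/14, 434/59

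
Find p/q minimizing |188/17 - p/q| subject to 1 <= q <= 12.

Expand x = 188/17 as a continued fraction with the Euclidean algorithm:
  188 = 11*17 + 1, so a_0 = 11.
  17 = 17*1 + 0, so a_1 = 17.
so x = [11; 17].
Convergents (p_i = a_i*p_{i-1} + p_{i-2}, q_i = a_i*q_{i-1} + q_{i-2} with p_{-2}=0, p_{-1}=1, q_{-2}=1, q_{-1}=0), until the denominator exceeds 12:
  i=0: a_0=11, p_0 = 11*1 + 0 = 11, q_0 = 11*0 + 1 = 1.
  i=1: a_1=17, p_1 = 17*11 + 1 = 188, q_1 = 17*1 + 0 = 17.
q_1 = 17 > 12, so the last convergent with denominator <= 12 is p_0/q_0 = 11/1.
The closest fraction with denominator <= 12 is either p_0/q_0 or the intermediate fraction (k*p_0 + p_{-1})/(k*q_0 + q_{-1}) with the largest k >= 1 whose denominator stays <= 12; these approach x as k grows, and every other convergent or intermediate fraction in range is farther away.
Largest k: floor((12 - q_{-1})/q_0) = floor((12 - 0)/1) = 12 (using the seeds p_{-1} = 1, q_{-1} = 0).
That gives (12*11 + 1)/(12*1 + 0) = 133/12.
Compare the errors: |x - 11/1| = |188*1 - 11*17|/(17*1) = 1/17, and |x - 133/12| = |188*12 - 133*17|/(17*12) = 5/204.
Cross-multiplying, 5*17 = 85 < 204 = 1*204, so 5/204 is smaller: the intermediate fraction 133/12 is closer to x than 11/1.

133/12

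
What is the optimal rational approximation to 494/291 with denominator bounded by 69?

73/43

Expand x = 494/291 as a continued fraction with the Euclidean algorithm:
  494 = 1*291 + 203, so a_0 = 1.
  291 = 1*203 + 88, so a_1 = 1.
  203 = 2*88 + 27, so a_2 = 2.
  88 = 3*27 + 7, so a_3 = 3.
  27 = 3*7 + 6, so a_4 = 3.
  7 = 1*6 + 1, so a_5 = 1.
  6 = 6*1 + 0, so a_6 = 6.
so x = [1; 1, 2, 3, 3, 1, 6].
Convergents (p_i = a_i*p_{i-1} + p_{i-2}, q_i = a_i*q_{i-1} + q_{i-2} with p_{-2}=0, p_{-1}=1, q_{-2}=1, q_{-1}=0), until the denominator exceeds 69:
  i=0: a_0=1, p_0 = 1*1 + 0 = 1, q_0 = 1*0 + 1 = 1.
  i=1: a_1=1, p_1 = 1*1 + 1 = 2, q_1 = 1*1 + 0 = 1.
  i=2: a_2=2, p_2 = 2*2 + 1 = 5, q_2 = 2*1 + 1 = 3.
  i=3: a_3=3, p_3 = 3*5 + 2 = 17, q_3 = 3*3 + 1 = 10.
  i=4: a_4=3, p_4 = 3*17 + 5 = 56, q_4 = 3*10 + 3 = 33.
  i=5: a_5=1, p_5 = 1*56 + 17 = 73, q_5 = 1*33 + 10 = 43.
  i=6: a_6=6, p_6 = 6*73 + 56 = 494, q_6 = 6*43 + 33 = 291.
q_6 = 291 > 69, so the last convergent with denominator <= 69 is p_5/q_5 = 73/43.
The closest fraction with denominator <= 69 is either p_5/q_5 or the intermediate fraction (k*p_5 + p_4)/(k*q_5 + q_4) with the largest k >= 1 whose denominator stays <= 69; these approach x as k grows, and every other convergent or intermediate fraction in range is farther away.
Largest k: floor((69 - q_4)/q_5) = floor((69 - 33)/43) = 0.
Since k = 0, no intermediate fraction beyond p_5/q_5 has denominator <= 69, so the convergent 73/43 is the closest (its error is |494*43 - 73*291|/(291*43) = 1/12513).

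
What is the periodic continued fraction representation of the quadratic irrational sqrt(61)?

Write x_i = (sqrt(61) + m_i)/d_i with (m_0, d_0) = (0, 1). a_0 = floor(sqrt(61)) = 7, since 7^2 = 49 <= 61 < 64 = 8^2.
Iterate m_{i+1} = d_i*a_i - m_i, d_{i+1} = (61 - m_{i+1}^2)/d_i, a_{i+1} = floor((a_0 + m_{i+1})/d_{i+1}):
  m_1 = 1*7 - 0 = 7, d_1 = (61 - 7^2)/1 = 12/1 = 12, a_1 = floor((7 + 7)/12) = 1.
  m_2 = 12*1 - 7 = 5, d_2 = (61 - 5^2)/12 = 36/12 = 3, a_2 = floor((7 + 5)/3) = 4.
  m_3 = 3*4 - 5 = 7, d_3 = (61 - 7^2)/3 = 12/3 = 4, a_3 = floor((7 + 7)/4) = 3.
  m_4 = 4*3 - 7 = 5, d_4 = (61 - 5^2)/4 = 36/4 = 9, a_4 = floor((7 + 5)/9) = 1.
  m_5 = 9*1 - 5 = 4, d_5 = (61 - 4^2)/9 = 45/9 = 5, a_5 = floor((7 + 4)/5) = 2.
  m_6 = 5*2 - 4 = 6, d_6 = (61 - 6^2)/5 = 25/5 = 5, a_6 = floor((7 + 6)/5) = 2.
  m_7 = 5*2 - 6 = 4, d_7 = (61 - 4^2)/5 = 45/5 = 9, a_7 = floor((7 + 4)/9) = 1.
  m_8 = 9*1 - 4 = 5, d_8 = (61 - 5^2)/9 = 36/9 = 4, a_8 = floor((7 + 5)/4) = 3.
  m_9 = 4*3 - 5 = 7, d_9 = (61 - 7^2)/4 = 12/4 = 3, a_9 = floor((7 + 7)/3) = 4.
  m_10 = 3*4 - 7 = 5, d_10 = (61 - 5^2)/3 = 36/3 = 12, a_10 = floor((7 + 5)/12) = 1.
  m_11 = 12*1 - 5 = 7, d_11 = (61 - 7^2)/12 = 12/12 = 1, a_11 = floor((7 + 7)/1) = 14.
  m_12 = 1*14 - 7 = 7, d_12 = (61 - 7^2)/1 = 12/1 = 12: (m_12, d_12) = (m_1, d_1) = (7, 12), so from here the quotients repeat a_1, ..., a_11; the period length is 11.
Hence the expansion of sqrt(61) is a_0 = 7 followed by the repeating block 1, 4, 3, 1, 2, 2, 1, 3, 4, 1, 14 (period 11).

[7; (1, 4, 3, 1, 2, 2, 1, 3, 4, 1, 14)]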